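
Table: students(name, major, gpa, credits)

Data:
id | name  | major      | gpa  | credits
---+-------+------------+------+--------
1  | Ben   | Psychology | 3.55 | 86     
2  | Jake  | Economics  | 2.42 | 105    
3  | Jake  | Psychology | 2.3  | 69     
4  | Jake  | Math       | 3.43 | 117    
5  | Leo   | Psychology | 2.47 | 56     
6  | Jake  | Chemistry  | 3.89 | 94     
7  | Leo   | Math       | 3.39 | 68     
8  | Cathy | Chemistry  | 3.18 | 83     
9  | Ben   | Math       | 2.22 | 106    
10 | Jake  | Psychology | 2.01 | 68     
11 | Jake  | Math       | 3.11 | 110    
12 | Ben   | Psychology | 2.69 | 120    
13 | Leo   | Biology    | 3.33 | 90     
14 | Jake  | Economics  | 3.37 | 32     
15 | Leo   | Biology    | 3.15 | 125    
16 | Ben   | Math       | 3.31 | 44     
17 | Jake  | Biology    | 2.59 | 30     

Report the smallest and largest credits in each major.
SELECT major, MIN(credits), MAX(credits)
FROM students
GROUP BY major

Result:
  Biology: min=30, max=125
  Chemistry: min=83, max=94
  Economics: min=32, max=105
  Math: min=44, max=117
  Psychology: min=56, max=120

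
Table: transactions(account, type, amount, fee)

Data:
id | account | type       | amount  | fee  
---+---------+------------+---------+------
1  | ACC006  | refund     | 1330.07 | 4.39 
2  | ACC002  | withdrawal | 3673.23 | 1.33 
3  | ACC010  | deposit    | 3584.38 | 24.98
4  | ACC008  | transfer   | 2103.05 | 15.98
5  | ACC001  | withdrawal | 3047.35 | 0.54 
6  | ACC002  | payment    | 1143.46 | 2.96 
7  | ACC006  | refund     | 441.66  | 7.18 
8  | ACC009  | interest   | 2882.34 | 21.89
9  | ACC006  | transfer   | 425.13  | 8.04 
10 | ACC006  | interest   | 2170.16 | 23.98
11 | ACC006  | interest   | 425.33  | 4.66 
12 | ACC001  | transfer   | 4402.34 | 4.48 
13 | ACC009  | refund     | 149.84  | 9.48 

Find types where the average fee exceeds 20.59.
SELECT type, AVG(fee)
FROM transactions
GROUP BY type
HAVING AVG(fee) > 20.59

Result:
  deposit: avg=24.98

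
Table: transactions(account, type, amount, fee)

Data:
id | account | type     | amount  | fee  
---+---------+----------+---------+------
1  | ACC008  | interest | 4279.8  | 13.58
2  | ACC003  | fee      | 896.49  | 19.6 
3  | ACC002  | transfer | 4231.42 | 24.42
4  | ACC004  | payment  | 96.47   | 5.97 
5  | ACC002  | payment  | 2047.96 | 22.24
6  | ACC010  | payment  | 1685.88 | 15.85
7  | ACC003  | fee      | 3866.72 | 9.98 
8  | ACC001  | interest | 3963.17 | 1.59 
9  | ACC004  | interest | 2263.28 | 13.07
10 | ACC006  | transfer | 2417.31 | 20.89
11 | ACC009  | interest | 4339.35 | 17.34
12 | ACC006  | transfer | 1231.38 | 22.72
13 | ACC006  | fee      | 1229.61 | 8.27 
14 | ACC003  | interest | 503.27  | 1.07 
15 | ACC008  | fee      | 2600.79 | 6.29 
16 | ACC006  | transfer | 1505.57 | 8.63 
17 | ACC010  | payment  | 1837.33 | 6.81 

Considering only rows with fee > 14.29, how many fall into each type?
SELECT type, COUNT(*)
FROM transactions
WHERE fee > 14.29
GROUP BY type

Note: WHERE filters rows before grouping.

Result:
  fee: 1
  interest: 1
  payment: 2
  transfer: 3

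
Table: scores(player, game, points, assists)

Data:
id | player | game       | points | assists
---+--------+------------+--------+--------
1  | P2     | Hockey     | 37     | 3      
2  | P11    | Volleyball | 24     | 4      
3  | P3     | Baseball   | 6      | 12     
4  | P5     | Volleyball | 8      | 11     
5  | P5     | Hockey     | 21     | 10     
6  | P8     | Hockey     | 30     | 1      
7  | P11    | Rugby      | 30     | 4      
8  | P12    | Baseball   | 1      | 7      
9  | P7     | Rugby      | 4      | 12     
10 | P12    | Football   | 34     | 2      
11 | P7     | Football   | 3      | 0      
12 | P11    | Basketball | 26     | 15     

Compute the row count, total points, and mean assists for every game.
SELECT game,
       COUNT(*) as cnt,
       SUM(points) as total_points,
       AVG(assists) as avg_assists
FROM scores
GROUP BY game

Result:
  Baseball: 2 records, 7 total points, 9.50 avg assists
  Basketball: 1 records, 26 total points, 15.00 avg assists
  Football: 2 records, 37 total points, 1.00 avg assists
  Hockey: 3 records, 88 total points, 4.67 avg assists
  Rugby: 2 records, 34 total points, 8.00 avg assists
  Volleyball: 2 records, 32 total points, 7.50 avg assists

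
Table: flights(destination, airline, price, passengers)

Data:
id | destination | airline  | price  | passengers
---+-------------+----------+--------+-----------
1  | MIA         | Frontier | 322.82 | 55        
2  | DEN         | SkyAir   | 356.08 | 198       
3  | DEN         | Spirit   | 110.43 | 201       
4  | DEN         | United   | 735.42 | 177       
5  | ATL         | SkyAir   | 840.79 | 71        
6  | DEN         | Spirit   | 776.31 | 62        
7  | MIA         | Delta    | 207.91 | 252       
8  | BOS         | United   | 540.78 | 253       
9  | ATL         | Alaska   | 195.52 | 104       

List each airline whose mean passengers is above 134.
SELECT airline, AVG(passengers)
FROM flights
GROUP BY airline
HAVING AVG(passengers) > 134

Result:
  Delta: avg=252.00
  SkyAir: avg=134.50
  United: avg=215.00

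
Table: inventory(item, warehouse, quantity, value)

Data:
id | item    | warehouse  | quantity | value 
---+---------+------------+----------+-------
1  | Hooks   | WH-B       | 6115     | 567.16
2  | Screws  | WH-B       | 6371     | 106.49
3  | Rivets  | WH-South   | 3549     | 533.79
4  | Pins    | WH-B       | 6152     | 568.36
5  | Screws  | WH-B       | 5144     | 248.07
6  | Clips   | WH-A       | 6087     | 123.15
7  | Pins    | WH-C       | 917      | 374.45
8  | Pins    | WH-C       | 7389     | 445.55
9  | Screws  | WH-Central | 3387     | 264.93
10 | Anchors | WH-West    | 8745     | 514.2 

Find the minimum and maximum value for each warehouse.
SELECT warehouse, MIN(value), MAX(value)
FROM inventory
GROUP BY warehouse

Result:
  WH-A: min=123.15, max=123.15
  WH-B: min=106.49, max=568.36
  WH-C: min=374.45, max=445.55
  WH-Central: min=264.93, max=264.93
  WH-South: min=533.79, max=533.79
  WH-West: min=514.20, max=514.20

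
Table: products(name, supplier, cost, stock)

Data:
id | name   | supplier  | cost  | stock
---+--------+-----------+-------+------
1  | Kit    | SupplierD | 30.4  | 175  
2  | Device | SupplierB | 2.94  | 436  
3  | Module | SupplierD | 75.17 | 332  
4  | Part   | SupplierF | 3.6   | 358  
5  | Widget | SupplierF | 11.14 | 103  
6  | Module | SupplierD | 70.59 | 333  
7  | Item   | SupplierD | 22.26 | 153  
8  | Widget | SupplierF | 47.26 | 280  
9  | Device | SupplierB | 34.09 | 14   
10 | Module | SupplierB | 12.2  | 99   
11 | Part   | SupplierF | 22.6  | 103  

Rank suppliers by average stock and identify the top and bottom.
SELECT supplier, AVG(stock)
FROM products
GROUP BY supplier
ORDER BY AVG(stock)

All groups:
  SupplierB: 183.00
  SupplierF: 211.00
  SupplierD: 248.25

Highest: SupplierD (248.25)
Lowest: SupplierB (183.00)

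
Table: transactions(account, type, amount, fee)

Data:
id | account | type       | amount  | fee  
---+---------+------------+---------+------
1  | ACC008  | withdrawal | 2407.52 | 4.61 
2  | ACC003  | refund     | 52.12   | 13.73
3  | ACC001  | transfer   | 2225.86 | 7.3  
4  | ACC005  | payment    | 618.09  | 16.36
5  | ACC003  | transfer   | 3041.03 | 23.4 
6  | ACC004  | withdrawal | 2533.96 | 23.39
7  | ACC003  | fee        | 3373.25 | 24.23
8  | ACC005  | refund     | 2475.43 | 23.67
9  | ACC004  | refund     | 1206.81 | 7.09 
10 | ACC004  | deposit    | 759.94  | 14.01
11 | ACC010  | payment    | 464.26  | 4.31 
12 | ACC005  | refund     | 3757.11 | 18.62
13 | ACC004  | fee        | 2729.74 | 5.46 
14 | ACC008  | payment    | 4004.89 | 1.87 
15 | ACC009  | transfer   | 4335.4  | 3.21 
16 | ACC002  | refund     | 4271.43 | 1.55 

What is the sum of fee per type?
SELECT type, SUM(fee) as result
FROM transactions
GROUP BY type

Result:
  deposit: 14.01
  fee: 29.69
  payment: 22.54
  refund: 64.66
  transfer: 33.91
  withdrawal: 28.00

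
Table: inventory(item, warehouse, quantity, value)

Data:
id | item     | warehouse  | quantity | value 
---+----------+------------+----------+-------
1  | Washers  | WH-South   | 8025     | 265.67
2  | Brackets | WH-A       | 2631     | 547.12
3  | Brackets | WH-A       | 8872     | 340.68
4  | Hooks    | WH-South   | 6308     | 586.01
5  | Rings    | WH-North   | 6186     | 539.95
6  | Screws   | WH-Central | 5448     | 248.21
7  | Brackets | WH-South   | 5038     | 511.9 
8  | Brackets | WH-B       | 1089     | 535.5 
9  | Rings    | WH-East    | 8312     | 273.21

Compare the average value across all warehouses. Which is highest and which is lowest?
SELECT warehouse, AVG(value)
FROM inventory
GROUP BY warehouse
ORDER BY AVG(value)

All groups:
  WH-Central: 248.21
  WH-East: 273.21
  WH-A: 443.90
  WH-South: 454.53
  WH-B: 535.50
  WH-North: 539.95

Highest: WH-North (539.95)
Lowest: WH-Central (248.21)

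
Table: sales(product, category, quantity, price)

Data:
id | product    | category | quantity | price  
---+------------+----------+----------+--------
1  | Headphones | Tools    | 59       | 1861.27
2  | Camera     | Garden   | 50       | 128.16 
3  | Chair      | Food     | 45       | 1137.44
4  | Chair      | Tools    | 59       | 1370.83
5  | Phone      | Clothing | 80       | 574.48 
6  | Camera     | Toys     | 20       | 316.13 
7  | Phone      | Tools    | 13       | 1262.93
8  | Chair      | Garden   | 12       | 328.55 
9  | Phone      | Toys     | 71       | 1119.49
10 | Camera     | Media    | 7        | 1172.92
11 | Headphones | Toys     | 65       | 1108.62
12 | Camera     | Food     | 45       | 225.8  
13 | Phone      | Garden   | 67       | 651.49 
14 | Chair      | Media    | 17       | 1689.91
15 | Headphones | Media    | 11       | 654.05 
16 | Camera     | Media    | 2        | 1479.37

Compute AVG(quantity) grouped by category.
SELECT category, AVG(quantity) as result
FROM sales
GROUP BY category

Result:
  Clothing: 80.00
  Food: 45.00
  Garden: 43.00
  Media: 9.25
  Tools: 43.67
  Toys: 52.00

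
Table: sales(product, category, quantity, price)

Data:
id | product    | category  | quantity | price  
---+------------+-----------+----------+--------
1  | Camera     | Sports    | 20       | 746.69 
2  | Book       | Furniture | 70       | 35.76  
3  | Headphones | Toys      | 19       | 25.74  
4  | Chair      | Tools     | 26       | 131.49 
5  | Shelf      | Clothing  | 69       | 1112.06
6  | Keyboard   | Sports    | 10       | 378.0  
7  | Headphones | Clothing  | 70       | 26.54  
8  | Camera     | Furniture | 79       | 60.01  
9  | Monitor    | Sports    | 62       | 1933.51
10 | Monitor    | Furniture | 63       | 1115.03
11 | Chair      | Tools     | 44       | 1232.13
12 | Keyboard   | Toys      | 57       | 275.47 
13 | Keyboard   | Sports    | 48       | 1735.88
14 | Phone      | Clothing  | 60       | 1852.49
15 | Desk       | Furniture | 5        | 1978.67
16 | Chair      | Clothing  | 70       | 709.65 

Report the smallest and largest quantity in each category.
SELECT category, MIN(quantity), MAX(quantity)
FROM sales
GROUP BY category

Result:
  Clothing: min=60, max=70
  Furniture: min=5, max=79
  Sports: min=10, max=62
  Tools: min=26, max=44
  Toys: min=19, max=57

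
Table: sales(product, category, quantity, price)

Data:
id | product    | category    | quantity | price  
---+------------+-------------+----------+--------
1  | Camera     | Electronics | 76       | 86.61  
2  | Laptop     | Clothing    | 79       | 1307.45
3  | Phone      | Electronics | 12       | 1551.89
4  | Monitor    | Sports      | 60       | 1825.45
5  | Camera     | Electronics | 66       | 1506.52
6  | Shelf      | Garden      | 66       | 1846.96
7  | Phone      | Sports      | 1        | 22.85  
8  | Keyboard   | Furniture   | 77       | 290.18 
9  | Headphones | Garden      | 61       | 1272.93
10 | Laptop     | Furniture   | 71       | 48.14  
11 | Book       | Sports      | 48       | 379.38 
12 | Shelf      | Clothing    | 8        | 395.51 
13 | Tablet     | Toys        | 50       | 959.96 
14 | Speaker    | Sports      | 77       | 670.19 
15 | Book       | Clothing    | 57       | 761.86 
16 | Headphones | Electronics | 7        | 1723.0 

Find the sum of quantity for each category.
SELECT category, SUM(quantity) as result
FROM sales
GROUP BY category

Result:
  Clothing: 144
  Electronics: 161
  Furniture: 148
  Garden: 127
  Sports: 186
  Toys: 50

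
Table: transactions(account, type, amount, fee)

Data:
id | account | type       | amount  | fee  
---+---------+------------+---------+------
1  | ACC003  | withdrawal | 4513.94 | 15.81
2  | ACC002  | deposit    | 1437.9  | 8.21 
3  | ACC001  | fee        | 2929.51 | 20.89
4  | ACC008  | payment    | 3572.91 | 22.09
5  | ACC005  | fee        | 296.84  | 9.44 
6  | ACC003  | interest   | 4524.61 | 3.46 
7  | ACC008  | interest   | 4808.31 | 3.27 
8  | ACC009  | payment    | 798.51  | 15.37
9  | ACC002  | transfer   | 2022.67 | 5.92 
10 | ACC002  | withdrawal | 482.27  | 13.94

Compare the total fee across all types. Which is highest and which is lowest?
SELECT type, SUM(fee)
FROM transactions
GROUP BY type
ORDER BY SUM(fee)

All groups:
  transfer: 5.92
  interest: 6.73
  deposit: 8.21
  withdrawal: 29.75
  fee: 30.33
  payment: 37.46

Highest: payment (37.46)
Lowest: transfer (5.92)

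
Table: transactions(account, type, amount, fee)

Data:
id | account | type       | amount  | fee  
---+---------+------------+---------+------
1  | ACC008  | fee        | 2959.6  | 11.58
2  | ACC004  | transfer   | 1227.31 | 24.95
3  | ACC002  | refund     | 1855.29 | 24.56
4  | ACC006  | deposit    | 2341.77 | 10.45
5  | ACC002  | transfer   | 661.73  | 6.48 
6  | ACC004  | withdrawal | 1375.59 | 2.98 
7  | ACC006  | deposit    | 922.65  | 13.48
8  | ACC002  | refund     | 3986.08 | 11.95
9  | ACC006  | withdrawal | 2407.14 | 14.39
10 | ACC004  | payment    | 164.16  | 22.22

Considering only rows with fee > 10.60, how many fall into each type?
SELECT type, COUNT(*)
FROM transactions
WHERE fee > 10.60
GROUP BY type

Note: WHERE filters rows before grouping.

Result:
  deposit: 1
  fee: 1
  payment: 1
  refund: 2
  transfer: 1
  withdrawal: 1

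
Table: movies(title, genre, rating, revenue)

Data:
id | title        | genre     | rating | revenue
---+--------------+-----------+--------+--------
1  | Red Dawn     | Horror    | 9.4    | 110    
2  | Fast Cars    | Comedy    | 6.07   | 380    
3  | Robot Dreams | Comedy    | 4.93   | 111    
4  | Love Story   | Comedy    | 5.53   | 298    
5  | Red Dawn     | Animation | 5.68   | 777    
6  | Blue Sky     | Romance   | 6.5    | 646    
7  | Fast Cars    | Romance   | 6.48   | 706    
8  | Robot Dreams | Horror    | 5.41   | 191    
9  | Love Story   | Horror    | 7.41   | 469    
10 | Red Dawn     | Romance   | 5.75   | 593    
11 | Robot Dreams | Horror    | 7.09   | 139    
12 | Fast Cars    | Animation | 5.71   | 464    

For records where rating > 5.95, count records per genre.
SELECT genre, COUNT(*)
FROM movies
WHERE rating > 5.95
GROUP BY genre

Note: WHERE filters rows before grouping.

Result:
  Comedy: 1
  Horror: 3
  Romance: 2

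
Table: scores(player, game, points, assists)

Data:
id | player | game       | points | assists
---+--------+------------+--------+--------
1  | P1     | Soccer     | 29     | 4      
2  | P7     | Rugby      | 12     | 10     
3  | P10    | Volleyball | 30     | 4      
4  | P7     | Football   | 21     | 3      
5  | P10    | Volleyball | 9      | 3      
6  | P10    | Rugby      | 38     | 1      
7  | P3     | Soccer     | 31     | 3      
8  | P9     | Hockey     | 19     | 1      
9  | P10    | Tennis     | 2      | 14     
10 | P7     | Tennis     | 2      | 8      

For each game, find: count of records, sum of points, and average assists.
SELECT game,
       COUNT(*) as cnt,
       SUM(points) as total_points,
       AVG(assists) as avg_assists
FROM scores
GROUP BY game

Result:
  Football: 1 records, 21 total points, 3.00 avg assists
  Hockey: 1 records, 19 total points, 1.00 avg assists
  Rugby: 2 records, 50 total points, 5.50 avg assists
  Soccer: 2 records, 60 total points, 3.50 avg assists
  Tennis: 2 records, 4 total points, 11.00 avg assists
  Volleyball: 2 records, 39 total points, 3.50 avg assists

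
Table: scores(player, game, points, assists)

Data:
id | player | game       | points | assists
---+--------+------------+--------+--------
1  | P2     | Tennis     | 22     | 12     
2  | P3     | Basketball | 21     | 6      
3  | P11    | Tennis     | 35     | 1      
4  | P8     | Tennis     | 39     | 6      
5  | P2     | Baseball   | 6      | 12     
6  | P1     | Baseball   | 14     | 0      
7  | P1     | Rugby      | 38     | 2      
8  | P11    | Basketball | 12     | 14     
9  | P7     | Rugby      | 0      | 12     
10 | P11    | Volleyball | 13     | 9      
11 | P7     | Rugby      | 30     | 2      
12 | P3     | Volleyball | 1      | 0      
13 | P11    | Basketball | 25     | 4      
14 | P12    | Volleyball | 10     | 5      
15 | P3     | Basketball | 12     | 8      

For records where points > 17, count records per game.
SELECT game, COUNT(*)
FROM scores
WHERE points > 17
GROUP BY game

Note: WHERE filters rows before grouping.

Result:
  Basketball: 2
  Rugby: 2
  Tennis: 3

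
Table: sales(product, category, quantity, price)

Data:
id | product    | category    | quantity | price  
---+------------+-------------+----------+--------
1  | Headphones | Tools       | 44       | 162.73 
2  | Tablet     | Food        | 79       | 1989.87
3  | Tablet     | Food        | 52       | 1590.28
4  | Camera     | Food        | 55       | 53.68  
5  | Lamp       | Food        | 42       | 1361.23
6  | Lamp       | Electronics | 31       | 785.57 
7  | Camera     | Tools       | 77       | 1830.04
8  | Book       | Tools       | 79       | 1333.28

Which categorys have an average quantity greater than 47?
SELECT category, AVG(quantity)
FROM sales
GROUP BY category
HAVING AVG(quantity) > 47

Result:
  Food: avg=57.00
  Tools: avg=66.67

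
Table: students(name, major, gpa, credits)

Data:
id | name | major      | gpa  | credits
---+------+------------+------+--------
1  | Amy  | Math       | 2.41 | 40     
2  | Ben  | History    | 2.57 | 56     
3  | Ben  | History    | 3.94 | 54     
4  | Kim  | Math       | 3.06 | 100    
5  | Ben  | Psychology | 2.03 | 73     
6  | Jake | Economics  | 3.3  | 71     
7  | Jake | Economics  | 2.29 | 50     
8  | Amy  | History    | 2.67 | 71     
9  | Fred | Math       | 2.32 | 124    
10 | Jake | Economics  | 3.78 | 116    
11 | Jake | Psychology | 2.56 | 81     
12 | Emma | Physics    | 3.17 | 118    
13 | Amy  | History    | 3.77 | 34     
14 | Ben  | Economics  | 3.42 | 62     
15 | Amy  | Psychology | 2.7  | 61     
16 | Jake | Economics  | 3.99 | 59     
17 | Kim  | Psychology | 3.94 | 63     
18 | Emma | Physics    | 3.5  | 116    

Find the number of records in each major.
SELECT major, COUNT(*) as count
FROM students
GROUP BY major

Result:
  Economics: 5
  History: 4
  Math: 3
  Physics: 2
  Psychology: 4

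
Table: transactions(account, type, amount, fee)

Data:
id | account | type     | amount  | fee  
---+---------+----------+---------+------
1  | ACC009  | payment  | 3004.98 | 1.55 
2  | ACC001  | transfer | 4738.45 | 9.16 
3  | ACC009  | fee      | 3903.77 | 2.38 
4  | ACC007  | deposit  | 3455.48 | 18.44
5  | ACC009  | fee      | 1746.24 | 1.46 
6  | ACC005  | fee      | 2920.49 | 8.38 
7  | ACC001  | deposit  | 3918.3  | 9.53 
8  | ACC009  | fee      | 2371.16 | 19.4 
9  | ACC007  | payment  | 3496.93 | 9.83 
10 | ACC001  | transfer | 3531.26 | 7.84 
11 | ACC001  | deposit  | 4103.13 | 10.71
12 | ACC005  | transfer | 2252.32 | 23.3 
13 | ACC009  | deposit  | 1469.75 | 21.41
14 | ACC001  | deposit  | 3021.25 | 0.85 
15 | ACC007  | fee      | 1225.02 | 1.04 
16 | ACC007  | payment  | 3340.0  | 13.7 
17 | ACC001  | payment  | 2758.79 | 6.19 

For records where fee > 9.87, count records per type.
SELECT type, COUNT(*)
FROM transactions
WHERE fee > 9.87
GROUP BY type

Note: WHERE filters rows before grouping.

Result:
  deposit: 3
  fee: 1
  payment: 1
  transfer: 1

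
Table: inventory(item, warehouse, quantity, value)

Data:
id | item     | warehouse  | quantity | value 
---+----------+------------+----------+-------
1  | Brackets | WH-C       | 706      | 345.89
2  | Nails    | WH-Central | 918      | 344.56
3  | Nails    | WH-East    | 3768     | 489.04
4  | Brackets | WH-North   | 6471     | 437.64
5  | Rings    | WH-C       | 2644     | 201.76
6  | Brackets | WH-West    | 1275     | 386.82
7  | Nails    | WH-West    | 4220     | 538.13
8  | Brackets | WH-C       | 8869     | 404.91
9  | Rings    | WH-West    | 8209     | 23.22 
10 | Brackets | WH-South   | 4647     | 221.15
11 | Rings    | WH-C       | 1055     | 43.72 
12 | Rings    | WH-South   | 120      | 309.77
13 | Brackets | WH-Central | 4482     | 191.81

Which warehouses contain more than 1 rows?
SELECT warehouse, COUNT(*) as cnt
FROM inventory
GROUP BY warehouse
HAVING COUNT(*) > 1

Result:
  WH-C: 4
  WH-Central: 2
  WH-South: 2
  WH-West: 3

Note: HAVING filters groups after aggregation, WHERE filters rows before.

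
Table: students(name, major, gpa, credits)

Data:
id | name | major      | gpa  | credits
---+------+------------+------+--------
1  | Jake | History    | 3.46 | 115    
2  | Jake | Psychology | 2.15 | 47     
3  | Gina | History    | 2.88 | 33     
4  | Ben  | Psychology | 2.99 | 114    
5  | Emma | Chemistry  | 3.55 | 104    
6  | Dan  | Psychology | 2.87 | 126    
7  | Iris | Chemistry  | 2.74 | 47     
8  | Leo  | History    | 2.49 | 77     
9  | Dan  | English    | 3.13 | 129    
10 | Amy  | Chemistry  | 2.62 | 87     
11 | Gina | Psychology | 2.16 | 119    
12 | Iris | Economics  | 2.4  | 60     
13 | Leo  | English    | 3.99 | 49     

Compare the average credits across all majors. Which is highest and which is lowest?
SELECT major, AVG(credits)
FROM students
GROUP BY major
ORDER BY AVG(credits)

All groups:
  Economics: 60.00
  History: 75.00
  Chemistry: 79.33
  English: 89.00
  Psychology: 101.50

Highest: Psychology (101.50)
Lowest: Economics (60.00)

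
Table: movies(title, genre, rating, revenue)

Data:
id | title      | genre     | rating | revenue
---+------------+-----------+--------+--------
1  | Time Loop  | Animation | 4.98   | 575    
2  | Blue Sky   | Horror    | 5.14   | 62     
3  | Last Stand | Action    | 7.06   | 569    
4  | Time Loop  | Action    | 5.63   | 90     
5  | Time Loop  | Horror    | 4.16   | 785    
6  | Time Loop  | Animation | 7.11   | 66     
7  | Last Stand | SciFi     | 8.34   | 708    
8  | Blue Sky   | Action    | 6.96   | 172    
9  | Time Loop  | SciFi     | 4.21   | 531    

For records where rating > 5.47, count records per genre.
SELECT genre, COUNT(*)
FROM movies
WHERE rating > 5.47
GROUP BY genre

Note: WHERE filters rows before grouping.

Result:
  Action: 3
  Animation: 1
  SciFi: 1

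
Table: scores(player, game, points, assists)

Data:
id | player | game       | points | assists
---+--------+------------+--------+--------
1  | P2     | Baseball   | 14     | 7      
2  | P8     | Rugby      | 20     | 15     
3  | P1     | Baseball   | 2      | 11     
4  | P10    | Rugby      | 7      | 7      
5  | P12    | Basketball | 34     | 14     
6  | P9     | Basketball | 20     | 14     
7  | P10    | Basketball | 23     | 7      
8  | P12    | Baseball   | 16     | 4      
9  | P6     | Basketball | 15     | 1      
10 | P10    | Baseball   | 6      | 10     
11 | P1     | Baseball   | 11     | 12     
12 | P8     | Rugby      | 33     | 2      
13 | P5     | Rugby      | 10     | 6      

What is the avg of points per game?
SELECT game, AVG(points) as result
FROM scores
GROUP BY game

Result:
  Baseball: 9.80
  Basketball: 23.00
  Rugby: 17.50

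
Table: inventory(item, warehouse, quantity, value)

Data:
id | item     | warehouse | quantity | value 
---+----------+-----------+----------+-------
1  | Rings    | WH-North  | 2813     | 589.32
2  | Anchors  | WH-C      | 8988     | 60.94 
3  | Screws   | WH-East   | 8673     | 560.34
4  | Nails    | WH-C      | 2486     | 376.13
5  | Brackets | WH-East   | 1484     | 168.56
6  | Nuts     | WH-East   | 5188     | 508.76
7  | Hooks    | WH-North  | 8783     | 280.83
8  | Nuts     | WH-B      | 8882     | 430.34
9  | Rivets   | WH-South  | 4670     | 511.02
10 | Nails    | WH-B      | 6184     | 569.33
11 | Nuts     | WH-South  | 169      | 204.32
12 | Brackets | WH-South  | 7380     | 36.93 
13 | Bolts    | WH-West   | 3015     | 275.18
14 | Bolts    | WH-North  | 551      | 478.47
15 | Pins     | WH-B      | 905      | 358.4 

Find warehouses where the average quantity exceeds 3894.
SELECT warehouse, AVG(quantity)
FROM inventory
GROUP BY warehouse
HAVING AVG(quantity) > 3894

Result:
  WH-B: avg=5323.67
  WH-C: avg=5737.00
  WH-East: avg=5115.00
  WH-North: avg=4049.00
  WH-South: avg=4073.00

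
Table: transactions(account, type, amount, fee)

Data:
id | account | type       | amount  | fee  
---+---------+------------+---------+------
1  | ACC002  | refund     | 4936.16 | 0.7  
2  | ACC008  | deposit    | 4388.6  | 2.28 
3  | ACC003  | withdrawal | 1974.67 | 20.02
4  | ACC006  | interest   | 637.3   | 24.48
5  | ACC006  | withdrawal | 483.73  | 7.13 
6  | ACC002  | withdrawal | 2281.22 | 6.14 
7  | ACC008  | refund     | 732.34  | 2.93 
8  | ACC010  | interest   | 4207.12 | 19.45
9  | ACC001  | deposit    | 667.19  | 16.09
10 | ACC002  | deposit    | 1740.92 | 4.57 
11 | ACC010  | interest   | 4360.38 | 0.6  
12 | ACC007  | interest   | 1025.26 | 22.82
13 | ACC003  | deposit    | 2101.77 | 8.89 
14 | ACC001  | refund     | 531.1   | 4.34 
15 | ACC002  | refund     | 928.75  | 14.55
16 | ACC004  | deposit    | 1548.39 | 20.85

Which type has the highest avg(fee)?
SELECT type, AVG(fee) as val
FROM transactions
GROUP BY type
ORDER BY val DESC
LIMIT 1

Result: interest with avg(fee) = 16.84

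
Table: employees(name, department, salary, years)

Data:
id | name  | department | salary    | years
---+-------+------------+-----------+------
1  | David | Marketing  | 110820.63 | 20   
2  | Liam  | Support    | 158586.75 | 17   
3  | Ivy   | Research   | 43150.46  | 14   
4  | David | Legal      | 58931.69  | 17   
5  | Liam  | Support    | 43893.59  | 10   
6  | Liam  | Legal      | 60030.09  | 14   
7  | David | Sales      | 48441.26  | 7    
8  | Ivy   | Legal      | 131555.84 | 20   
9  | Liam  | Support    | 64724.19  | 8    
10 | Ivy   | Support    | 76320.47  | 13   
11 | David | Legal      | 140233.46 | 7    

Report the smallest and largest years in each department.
SELECT department, MIN(years), MAX(years)
FROM employees
GROUP BY department

Result:
  Legal: min=7, max=20
  Marketing: min=20, max=20
  Research: min=14, max=14
  Sales: min=7, max=7
  Support: min=8, max=17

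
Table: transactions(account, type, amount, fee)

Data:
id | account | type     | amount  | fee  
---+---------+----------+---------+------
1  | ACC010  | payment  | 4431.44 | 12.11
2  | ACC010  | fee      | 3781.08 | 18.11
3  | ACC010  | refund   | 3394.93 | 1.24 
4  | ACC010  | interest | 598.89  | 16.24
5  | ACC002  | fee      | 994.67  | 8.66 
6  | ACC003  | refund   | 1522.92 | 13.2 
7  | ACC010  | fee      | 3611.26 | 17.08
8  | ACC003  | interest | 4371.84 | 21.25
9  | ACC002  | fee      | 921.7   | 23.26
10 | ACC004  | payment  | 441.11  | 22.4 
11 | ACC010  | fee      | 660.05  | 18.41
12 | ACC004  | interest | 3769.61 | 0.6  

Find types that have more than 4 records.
SELECT type, COUNT(*) as cnt
FROM transactions
GROUP BY type
HAVING COUNT(*) > 4

Result:
  fee: 5

Note: HAVING filters groups after aggregation, WHERE filters rows before.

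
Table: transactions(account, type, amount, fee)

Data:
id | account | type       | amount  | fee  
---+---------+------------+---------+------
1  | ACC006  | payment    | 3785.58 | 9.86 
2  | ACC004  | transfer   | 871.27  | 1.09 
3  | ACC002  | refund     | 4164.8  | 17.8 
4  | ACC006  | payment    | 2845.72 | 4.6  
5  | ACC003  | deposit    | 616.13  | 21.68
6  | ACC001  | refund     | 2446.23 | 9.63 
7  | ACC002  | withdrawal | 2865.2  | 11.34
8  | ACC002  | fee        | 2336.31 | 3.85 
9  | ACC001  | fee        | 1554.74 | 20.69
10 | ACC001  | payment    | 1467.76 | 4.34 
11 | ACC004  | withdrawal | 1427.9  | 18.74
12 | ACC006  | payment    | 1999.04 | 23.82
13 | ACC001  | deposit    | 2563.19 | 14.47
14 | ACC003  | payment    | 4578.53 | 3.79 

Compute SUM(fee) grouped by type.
SELECT type, SUM(fee) as result
FROM transactions
GROUP BY type

Result:
  deposit: 36.15
  fee: 24.54
  payment: 46.41
  refund: 27.43
  transfer: 1.09
  withdrawal: 30.08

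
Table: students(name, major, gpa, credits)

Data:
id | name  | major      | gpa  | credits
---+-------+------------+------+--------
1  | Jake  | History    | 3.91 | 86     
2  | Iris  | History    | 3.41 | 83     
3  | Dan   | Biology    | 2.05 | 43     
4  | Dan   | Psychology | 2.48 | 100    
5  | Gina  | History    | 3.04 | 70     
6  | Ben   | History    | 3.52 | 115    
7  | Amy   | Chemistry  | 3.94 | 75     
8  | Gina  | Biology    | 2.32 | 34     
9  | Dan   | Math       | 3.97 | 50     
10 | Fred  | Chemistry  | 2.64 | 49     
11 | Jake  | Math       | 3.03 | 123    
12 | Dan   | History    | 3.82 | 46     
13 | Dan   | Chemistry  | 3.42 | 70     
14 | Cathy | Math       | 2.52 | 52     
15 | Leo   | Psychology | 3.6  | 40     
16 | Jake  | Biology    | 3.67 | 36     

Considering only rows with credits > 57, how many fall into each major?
SELECT major, COUNT(*)
FROM students
WHERE credits > 57
GROUP BY major

Note: WHERE filters rows before grouping.

Result:
  Chemistry: 2
  History: 4
  Math: 1
  Psychology: 1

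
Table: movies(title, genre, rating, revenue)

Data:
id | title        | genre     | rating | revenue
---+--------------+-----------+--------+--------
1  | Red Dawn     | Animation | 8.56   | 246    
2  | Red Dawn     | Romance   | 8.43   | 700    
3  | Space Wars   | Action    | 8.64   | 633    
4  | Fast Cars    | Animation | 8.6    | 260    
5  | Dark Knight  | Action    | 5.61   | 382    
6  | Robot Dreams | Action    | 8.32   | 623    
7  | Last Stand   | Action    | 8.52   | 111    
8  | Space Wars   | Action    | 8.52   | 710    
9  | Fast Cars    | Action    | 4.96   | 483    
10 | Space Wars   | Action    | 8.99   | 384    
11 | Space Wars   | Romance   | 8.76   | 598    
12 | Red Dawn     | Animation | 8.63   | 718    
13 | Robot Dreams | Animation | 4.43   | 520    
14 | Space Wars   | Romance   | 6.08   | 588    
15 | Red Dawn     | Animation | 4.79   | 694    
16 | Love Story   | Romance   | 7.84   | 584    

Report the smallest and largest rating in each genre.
SELECT genre, MIN(rating), MAX(rating)
FROM movies
GROUP BY genre

Result:
  Action: min=4.96, max=8.99
  Animation: min=4.43, max=8.63
  Romance: min=6.08, max=8.76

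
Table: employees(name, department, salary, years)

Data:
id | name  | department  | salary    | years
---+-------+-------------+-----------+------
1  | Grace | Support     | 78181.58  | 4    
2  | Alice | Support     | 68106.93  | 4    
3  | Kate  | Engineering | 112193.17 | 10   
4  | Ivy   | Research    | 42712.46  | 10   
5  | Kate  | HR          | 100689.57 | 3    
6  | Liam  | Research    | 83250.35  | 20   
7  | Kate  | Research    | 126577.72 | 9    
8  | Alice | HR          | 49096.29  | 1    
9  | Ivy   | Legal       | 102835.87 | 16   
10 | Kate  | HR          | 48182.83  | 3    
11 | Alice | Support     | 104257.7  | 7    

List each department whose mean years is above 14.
SELECT department, AVG(years)
FROM employees
GROUP BY department
HAVING AVG(years) > 14

Result:
  Legal: avg=16.00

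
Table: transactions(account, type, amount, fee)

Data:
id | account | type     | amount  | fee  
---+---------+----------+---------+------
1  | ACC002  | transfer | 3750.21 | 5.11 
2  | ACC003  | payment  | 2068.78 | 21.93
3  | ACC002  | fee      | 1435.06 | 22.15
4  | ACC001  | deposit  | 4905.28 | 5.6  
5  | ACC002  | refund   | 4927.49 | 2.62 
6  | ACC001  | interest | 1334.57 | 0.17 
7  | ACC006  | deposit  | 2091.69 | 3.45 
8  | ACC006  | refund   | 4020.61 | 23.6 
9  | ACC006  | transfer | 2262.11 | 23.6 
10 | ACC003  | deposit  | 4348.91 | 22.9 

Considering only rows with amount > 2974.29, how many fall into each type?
SELECT type, COUNT(*)
FROM transactions
WHERE amount > 2974.29
GROUP BY type

Note: WHERE filters rows before grouping.

Result:
  deposit: 2
  refund: 2
  transfer: 1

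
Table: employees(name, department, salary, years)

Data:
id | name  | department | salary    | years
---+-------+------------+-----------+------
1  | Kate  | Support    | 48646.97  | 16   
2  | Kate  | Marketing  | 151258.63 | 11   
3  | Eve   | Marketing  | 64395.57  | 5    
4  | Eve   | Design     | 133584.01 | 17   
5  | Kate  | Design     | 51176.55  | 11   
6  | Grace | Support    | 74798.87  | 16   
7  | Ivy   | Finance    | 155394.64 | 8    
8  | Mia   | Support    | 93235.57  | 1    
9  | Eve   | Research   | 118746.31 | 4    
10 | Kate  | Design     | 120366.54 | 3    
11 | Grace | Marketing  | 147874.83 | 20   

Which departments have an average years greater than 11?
SELECT department, AVG(years)
FROM employees
GROUP BY department
HAVING AVG(years) > 11

Result:
  Marketing: avg=12.00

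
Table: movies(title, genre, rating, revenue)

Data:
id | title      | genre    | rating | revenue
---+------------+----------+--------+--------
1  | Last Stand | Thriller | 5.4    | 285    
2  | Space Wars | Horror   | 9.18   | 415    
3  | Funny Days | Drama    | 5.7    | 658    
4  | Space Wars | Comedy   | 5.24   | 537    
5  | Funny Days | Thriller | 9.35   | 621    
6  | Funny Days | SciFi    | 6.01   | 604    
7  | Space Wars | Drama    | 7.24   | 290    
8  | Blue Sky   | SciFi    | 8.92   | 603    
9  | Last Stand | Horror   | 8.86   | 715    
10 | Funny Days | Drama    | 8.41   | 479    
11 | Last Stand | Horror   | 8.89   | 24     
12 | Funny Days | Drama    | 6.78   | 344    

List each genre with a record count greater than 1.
SELECT genre, COUNT(*) as cnt
FROM movies
GROUP BY genre
HAVING COUNT(*) > 1

Result:
  Drama: 4
  Horror: 3
  SciFi: 2
  Thriller: 2

Note: HAVING filters groups after aggregation, WHERE filters rows before.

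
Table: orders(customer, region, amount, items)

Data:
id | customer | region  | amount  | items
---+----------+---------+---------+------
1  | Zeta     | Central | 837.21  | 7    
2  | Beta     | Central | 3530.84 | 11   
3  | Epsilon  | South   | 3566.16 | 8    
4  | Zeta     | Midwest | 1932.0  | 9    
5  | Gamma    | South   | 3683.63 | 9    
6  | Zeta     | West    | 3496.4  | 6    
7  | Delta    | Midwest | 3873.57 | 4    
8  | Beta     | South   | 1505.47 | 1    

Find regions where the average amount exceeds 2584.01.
SELECT region, AVG(amount)
FROM orders
GROUP BY region
HAVING AVG(amount) > 2584.01

Result:
  Midwest: avg=2902.79
  South: avg=2918.42
  West: avg=3496.40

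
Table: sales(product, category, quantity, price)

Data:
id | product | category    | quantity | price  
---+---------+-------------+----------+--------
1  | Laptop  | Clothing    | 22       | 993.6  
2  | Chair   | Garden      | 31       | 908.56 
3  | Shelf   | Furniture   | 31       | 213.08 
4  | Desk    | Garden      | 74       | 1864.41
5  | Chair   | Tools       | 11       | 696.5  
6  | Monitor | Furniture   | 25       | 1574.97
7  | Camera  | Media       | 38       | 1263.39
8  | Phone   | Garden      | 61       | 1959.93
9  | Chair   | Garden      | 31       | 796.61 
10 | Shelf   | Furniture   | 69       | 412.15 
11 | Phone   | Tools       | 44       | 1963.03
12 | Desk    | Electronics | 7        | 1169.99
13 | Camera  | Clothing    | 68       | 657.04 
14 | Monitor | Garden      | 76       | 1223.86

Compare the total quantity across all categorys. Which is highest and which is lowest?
SELECT category, SUM(quantity)
FROM sales
GROUP BY category
ORDER BY SUM(quantity)

All groups:
  Electronics: 7
  Media: 38
  Tools: 55
  Clothing: 90
  Furniture: 125
  Garden: 273

Highest: Garden (273)
Lowest: Electronics (7)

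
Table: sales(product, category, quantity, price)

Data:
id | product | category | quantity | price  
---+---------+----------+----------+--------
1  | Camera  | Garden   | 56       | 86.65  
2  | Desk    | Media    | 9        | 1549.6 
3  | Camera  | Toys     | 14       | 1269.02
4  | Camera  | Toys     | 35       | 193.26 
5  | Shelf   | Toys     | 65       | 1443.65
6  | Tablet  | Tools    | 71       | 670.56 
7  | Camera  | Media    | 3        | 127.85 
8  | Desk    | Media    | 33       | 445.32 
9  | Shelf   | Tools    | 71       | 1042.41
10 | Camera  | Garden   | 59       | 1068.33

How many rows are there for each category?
SELECT category, COUNT(*) as count
FROM sales
GROUP BY category

Result:
  Garden: 2
  Media: 3
  Tools: 2
  Toys: 3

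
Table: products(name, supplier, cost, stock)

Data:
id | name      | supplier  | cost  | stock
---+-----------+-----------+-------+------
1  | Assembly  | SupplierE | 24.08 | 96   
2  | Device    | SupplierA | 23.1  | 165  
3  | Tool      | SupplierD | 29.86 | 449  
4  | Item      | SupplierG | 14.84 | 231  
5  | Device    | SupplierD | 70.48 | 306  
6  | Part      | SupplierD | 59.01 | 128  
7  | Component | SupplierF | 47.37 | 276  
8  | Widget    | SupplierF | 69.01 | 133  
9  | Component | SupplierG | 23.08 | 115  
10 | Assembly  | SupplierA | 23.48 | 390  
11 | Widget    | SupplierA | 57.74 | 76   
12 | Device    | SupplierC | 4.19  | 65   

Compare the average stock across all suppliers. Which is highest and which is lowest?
SELECT supplier, AVG(stock)
FROM products
GROUP BY supplier
ORDER BY AVG(stock)

All groups:
  SupplierC: 65.00
  SupplierE: 96.00
  SupplierG: 173.00
  SupplierF: 204.50
  SupplierA: 210.33
  SupplierD: 294.33

Highest: SupplierD (294.33)
Lowest: SupplierC (65.00)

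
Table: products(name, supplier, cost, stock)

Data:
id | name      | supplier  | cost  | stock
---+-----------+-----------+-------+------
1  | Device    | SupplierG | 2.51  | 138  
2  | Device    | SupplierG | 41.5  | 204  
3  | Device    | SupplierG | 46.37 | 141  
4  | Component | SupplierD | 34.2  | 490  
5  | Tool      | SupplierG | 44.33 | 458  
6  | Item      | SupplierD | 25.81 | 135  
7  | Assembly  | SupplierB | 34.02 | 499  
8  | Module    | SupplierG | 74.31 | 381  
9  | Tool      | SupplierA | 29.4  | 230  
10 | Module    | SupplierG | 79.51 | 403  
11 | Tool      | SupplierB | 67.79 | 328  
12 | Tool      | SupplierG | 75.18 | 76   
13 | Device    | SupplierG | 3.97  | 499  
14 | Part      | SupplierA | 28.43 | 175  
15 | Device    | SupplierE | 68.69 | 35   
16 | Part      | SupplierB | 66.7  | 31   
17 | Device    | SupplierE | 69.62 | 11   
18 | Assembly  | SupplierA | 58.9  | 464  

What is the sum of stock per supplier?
SELECT supplier, SUM(stock) as result
FROM products
GROUP BY supplier

Result:
  SupplierA: 869
  SupplierB: 858
  SupplierD: 625
  SupplierE: 46
  SupplierG: 2300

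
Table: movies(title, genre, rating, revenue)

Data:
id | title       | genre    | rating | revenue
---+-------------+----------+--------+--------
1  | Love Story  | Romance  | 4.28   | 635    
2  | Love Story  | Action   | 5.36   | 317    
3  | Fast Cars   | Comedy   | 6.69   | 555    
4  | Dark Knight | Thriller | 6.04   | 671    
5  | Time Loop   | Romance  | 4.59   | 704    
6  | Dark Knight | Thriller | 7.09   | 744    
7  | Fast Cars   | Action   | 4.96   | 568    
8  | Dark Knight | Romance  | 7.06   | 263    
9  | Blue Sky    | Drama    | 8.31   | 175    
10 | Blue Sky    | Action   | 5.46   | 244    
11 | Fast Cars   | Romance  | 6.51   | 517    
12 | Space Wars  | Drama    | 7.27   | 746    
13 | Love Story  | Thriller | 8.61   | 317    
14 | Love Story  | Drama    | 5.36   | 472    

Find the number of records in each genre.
SELECT genre, COUNT(*) as count
FROM movies
GROUP BY genre

Result:
  Action: 3
  Comedy: 1
  Drama: 3
  Romance: 4
  Thriller: 3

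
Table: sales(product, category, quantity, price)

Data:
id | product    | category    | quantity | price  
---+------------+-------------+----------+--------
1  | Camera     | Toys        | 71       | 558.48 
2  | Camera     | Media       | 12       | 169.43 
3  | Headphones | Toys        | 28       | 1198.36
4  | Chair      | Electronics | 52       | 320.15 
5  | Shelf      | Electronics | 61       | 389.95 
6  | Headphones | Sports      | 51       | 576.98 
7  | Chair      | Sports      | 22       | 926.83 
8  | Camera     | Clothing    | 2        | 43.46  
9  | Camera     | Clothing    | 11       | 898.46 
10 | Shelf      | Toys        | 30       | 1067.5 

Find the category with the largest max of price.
SELECT category, MAX(price) as val
FROM sales
GROUP BY category
ORDER BY val DESC
LIMIT 1

Result: Toys with max(price) = 1198.36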